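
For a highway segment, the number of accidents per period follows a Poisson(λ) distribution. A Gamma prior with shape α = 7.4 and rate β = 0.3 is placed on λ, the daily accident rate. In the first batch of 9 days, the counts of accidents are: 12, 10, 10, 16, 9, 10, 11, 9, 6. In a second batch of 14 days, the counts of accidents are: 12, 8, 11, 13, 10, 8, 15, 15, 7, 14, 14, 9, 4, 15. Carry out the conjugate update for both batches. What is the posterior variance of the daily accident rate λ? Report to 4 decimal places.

0.4704

With a Gamma(shape α, rate β) prior, the Poisson likelihood is conjugate: the posterior is Gamma(α + ΣXᵢ, β + n).
Batch 1: sum of counts S = 93 over n = 9 days.
After batch 1: Gamma(α+S, β+n) = Gamma(7.4+93, 0.3+9) = Gamma(100.4, 9.3).
Batch 2: sum of counts S = 155 over n = 14 days.
After batch 2: Gamma(α+S, β+n) = Gamma(100.4+155, 9.3+14) = Gamma(255.4, 23.3).
Var = α/β² = 255.4/23.3² = 0.4704.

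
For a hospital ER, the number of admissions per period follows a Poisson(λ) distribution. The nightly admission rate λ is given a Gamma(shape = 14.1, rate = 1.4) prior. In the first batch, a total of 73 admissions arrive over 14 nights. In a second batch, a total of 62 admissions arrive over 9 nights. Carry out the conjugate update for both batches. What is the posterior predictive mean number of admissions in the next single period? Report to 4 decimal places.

With a Gamma(shape α, rate β) prior, the Poisson likelihood is conjugate: the posterior is Gamma(α + ΣXᵢ, β + n).
After batch 1: Gamma(α+S, β+n) = Gamma(14.1+73, 1.4+14) = Gamma(87.1, 15.4).
After batch 2: Gamma(α+S, β+n) = Gamma(87.1+62, 15.4+9) = Gamma(149.1, 24.4).
The predictive distribution for one future period is NegBinom with mean α/β = 6.1107.

6.1107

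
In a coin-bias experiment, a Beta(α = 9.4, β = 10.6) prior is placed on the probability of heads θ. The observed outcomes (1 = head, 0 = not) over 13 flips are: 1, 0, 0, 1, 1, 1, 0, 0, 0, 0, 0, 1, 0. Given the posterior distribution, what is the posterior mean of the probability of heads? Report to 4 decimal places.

0.4364

The Beta prior is conjugate to a Binomial/Bernoulli likelihood; the update adds successes to α and failures to β.
Posterior: Beta(α+k, β+n−k) = Beta(9.4+5, 10.6+8) = Beta(14.4, 18.6).
Posterior mean = α/(α+β) = 14.4/33.0 = 0.4364.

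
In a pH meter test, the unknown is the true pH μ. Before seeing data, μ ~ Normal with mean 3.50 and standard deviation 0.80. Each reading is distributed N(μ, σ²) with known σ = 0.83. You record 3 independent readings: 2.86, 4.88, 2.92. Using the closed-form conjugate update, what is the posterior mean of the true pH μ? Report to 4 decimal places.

For Normal data with known variance σ², a Normal(μ₀, σ₀²) prior on μ is conjugate. Posterior precision = 1/σ₀² + n/σ²; posterior mean is the precision-weighted average of μ₀ and x̄.
Σxᵢ = 2.86 + 4.88 + 2.92 = 10.66, so n·x̄ = 10.66.
σ₀² = 0.80² = 0.64, σ² = 0.83² = 0.6889; σ² + n·σ₀² = 0.6889 + 3·0.64 = 2.6089.
Posterior mean = (μ₀/σ₀² + n·x̄/σ²)/(1/σ₀² + n/σ²) = (σ²·μ₀ + σ₀²·n·x̄)/(σ² + n·σ₀²) = (0.6889·3.50 + 0.64·10.66)/2.6089 = 9.23355/2.6089 = 3.5393.

3.5393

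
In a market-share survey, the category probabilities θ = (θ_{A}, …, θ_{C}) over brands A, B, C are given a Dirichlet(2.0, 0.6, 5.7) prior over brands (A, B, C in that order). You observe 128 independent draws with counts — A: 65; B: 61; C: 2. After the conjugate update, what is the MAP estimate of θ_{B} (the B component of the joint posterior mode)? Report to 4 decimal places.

The Dirichlet prior is conjugate to the Multinomial likelihood: each posterior αⱼ = prior αⱼ + observed count nⱼ.
Posterior concentration: (67.0, 61.6, 7.7), total = 136.3.
Joint mode component: (α_{B}−1)/(Σα−K) = 60.6/133.3 = 0.4546.

0.4546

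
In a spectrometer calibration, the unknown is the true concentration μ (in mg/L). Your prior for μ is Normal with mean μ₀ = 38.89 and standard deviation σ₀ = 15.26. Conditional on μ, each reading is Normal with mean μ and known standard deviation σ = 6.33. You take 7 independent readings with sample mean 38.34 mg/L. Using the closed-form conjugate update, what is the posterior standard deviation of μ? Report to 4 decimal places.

For Normal data with known variance σ², a Normal(μ₀, σ₀²) prior on μ is conjugate. Posterior precision = 1/σ₀² + n/σ²; posterior mean is the precision-weighted average of μ₀ and x̄.
σ₀² = 15.26² = 232.8676, σ² = 6.33² = 40.0689; σ² + n·σ₀² = 40.0689 + 7·232.8676 = 1670.1421.
Posterior precision = 1/σ₀² + n/σ² = 1/232.8676 + 7/40.0689 = (σ² + n·σ₀²)/(σ₀²σ²) = 1670.1421/(232.8676·40.0689); posterior variance σₙ² = σ₀²σ²/(σ² + n·σ₀²) = 232.8676·40.0689/1670.1421 = 5.586799.
Posterior SD = √σₙ² = √(232.8676·40.0689/1670.1421) = 2.3636.

2.3636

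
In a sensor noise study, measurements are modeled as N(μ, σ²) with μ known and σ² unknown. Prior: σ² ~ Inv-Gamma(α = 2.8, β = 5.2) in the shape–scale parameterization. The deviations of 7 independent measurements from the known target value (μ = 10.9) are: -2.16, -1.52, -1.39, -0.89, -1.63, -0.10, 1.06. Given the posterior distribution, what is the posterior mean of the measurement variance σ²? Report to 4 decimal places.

2.2538

With known mean μ and an Inverse-Gamma(α, β) prior on σ², the Normal likelihood is conjugate: posterior is Inv-Gamma(α + n/2, β + Σ(xᵢ−μ)²/2).
Σ(xᵢ−μ)² = (-2.16)² + (-1.52)² + (-1.39)² + (-0.89)² + (-1.63)² + (-0.10)² + (1.06)² = 13.4907.
Posterior: Inv-Gamma(2.8 + 7/2, 5.2 + 13.4907/2) = Inv-Gamma(6.30, 11.94535).
E[σ²|data] = β/(α−1) = 11.94535/5.30 = 2.2538.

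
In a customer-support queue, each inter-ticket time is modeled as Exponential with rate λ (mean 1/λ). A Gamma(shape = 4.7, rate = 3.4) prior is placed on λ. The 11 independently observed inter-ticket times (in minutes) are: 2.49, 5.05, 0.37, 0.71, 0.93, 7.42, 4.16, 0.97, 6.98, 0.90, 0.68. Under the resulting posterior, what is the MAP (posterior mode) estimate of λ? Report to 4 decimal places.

With a Gamma(shape α, rate β) prior on the exponential rate λ, the posterior after n observations with total T = Σxᵢ is Gamma(α+n, β+T).
Sum of observations T = 30.66 minutes; n = 11.
Posterior: Gamma(4.7+11, 3.4+30.66) = Gamma(15.7, 34.06).
Mode = (α−1)/β = 0.4316.

0.4316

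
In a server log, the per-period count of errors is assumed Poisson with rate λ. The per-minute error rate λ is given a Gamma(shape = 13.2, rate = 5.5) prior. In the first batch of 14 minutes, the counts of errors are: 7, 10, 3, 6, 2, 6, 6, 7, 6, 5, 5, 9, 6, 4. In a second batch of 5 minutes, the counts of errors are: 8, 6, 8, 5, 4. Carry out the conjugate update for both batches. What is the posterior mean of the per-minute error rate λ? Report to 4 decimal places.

5.1510

With a Gamma(shape α, rate β) prior, the Poisson likelihood is conjugate: the posterior is Gamma(α + ΣXᵢ, β + n).
Batch 1: sum of counts S = 82 over n = 14 minutes.
After batch 1: Gamma(α+S, β+n) = Gamma(13.2+82, 5.5+14) = Gamma(95.2, 19.5).
Batch 2: sum of counts S = 31 over n = 5 minutes.
After batch 2: Gamma(α+S, β+n) = Gamma(95.2+31, 19.5+5) = Gamma(126.2, 24.5).
Posterior mean = α/β = 126.2/24.5 = 5.1510.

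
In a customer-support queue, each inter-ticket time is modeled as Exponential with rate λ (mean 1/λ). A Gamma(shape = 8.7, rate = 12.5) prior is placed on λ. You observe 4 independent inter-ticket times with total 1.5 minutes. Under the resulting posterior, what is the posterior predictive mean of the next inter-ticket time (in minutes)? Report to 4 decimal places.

With a Gamma(shape α, rate β) prior on the exponential rate λ, the posterior after n observations with total T = Σxᵢ is Gamma(α+n, β+T).
Posterior: Gamma(8.7+4, 12.5+1.5) = Gamma(12.7, 14.0).
The predictive distribution for the next observation is Lomax; its mean is β/(α−1) = 14.0/11.7 = 1.1966.

1.1966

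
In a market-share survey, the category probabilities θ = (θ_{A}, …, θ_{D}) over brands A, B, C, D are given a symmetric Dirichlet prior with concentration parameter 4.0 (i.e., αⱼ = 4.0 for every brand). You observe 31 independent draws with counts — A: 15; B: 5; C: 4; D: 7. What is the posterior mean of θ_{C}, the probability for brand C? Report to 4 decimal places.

The Dirichlet prior is conjugate to the Multinomial likelihood: each posterior αⱼ = prior αⱼ + observed count nⱼ.
Posterior concentration: (19.0, 9.0, 8.0, 11.0), total = 47.0.
E[θ_{C}|data] = α_{C}/Σα = 8.0/47.0 = 0.1702.

0.1702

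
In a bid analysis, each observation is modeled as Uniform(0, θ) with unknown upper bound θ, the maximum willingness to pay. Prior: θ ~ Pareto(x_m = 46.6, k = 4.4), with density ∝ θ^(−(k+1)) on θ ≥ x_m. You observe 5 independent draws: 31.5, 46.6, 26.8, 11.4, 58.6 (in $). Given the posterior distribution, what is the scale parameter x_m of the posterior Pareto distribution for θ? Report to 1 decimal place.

58.6

A Pareto(scale x_m, shape k) prior on the upper bound θ of Uniform(0, θ) is conjugate: posterior is Pareto(max(x_m, max xᵢ), k + n).
Sample maximum = 58.6; prior scale x_m = 46.6 → posterior scale = max = 58.6.
Posterior shape = 4.4 + 5 = 9.4.
Posterior scale x_m = 58.6.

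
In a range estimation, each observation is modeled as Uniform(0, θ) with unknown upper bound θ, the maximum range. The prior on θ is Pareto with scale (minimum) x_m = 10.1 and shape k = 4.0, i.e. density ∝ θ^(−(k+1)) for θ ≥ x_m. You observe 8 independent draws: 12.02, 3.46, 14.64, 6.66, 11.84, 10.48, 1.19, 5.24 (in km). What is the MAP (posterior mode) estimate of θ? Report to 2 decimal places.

14.64

A Pareto(scale x_m, shape k) prior on the upper bound θ of Uniform(0, θ) is conjugate: posterior is Pareto(max(x_m, max xᵢ), k + n).
Sample maximum = 14.64; prior scale x_m = 10.1 → posterior scale = max = 14.64.
Posterior shape = 4.0 + 8 = 12.0.
The Pareto density is decreasing on [x_m, ∞), so the mode is x_m = 14.64.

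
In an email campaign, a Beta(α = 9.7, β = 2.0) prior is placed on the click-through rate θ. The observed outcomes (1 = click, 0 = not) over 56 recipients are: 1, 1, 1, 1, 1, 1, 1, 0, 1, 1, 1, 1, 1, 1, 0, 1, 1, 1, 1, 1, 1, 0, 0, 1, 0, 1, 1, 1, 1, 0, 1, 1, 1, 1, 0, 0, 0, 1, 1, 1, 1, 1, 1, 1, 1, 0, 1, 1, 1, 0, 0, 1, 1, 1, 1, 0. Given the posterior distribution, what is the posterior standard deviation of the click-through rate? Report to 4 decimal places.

0.0501

The Beta prior is conjugate to a Binomial/Bernoulli likelihood; the update adds successes to α and failures to β.
Posterior: Beta(α+k, β+n−k) = Beta(9.7+43, 2.0+13) = Beta(52.7, 15.0).
Var = αβ/((α+β)²(α+β+1)) = 52.7·15.0/(67.7²·68.7) = 0.00251054; SD = √0.00251054 = 0.0501.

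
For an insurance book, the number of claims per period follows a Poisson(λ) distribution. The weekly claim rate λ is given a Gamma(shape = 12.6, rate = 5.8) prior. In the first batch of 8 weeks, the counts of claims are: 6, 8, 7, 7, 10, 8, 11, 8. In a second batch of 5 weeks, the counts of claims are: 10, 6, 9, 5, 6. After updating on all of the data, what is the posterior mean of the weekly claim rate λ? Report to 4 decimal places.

6.0426

With a Gamma(shape α, rate β) prior, the Poisson likelihood is conjugate: the posterior is Gamma(α + ΣXᵢ, β + n).
Batch 1: sum of counts S = 65 over n = 8 weeks.
After batch 1: Gamma(α+S, β+n) = Gamma(12.6+65, 5.8+8) = Gamma(77.6, 13.8).
Batch 2: sum of counts S = 36 over n = 5 weeks.
After batch 2: Gamma(α+S, β+n) = Gamma(77.6+36, 13.8+5) = Gamma(113.6, 18.8).
Posterior mean = α/β = 113.6/18.8 = 6.0426.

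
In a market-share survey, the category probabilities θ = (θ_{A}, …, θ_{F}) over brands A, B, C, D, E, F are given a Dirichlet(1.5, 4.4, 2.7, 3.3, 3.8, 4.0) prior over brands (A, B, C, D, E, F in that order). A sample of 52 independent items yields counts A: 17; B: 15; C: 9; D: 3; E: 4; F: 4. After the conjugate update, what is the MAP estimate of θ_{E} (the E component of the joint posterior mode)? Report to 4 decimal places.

The Dirichlet prior is conjugate to the Multinomial likelihood: each posterior αⱼ = prior αⱼ + observed count nⱼ.
Posterior concentration: (18.5, 19.4, 11.7, 6.3, 7.8, 8.0), total = 71.7.
Joint mode component: (α_{E}−1)/(Σα−K) = 6.8/65.7 = 0.1035.

0.1035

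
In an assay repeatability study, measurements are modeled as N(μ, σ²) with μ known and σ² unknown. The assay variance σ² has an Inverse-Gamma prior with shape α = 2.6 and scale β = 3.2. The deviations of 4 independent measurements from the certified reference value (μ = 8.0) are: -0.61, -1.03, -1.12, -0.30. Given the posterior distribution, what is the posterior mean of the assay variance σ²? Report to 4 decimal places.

With known mean μ and an Inverse-Gamma(α, β) prior on σ², the Normal likelihood is conjugate: posterior is Inv-Gamma(α + n/2, β + Σ(xᵢ−μ)²/2).
Σ(xᵢ−μ)² = (-0.61)² + (-1.03)² + (-1.12)² + (-0.30)² = 2.7774.
Posterior: Inv-Gamma(2.6 + 4/2, 3.2 + 2.7774/2) = Inv-Gamma(4.60, 4.58870).
E[σ²|data] = β/(α−1) = 4.58870/3.60 = 1.2746.

1.2746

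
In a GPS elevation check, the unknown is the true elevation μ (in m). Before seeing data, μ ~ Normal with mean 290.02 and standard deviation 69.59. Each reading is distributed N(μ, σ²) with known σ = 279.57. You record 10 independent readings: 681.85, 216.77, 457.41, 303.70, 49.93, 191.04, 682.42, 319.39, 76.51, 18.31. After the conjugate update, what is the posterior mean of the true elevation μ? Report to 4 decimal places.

293.7358

For Normal data with known variance σ², a Normal(μ₀, σ₀²) prior on μ is conjugate. Posterior precision = 1/σ₀² + n/σ²; posterior mean is the precision-weighted average of μ₀ and x̄.
Σxᵢ = 681.85 + 216.77 + 457.41 + 303.70 + 49.93 + 191.04 + 682.42 + 319.39 + 76.51 + 18.31 = 2997.33, so n·x̄ = 2997.33.
σ₀² = 69.59² = 4842.7681, σ² = 279.57² = 78159.3849; σ² + n·σ₀² = 78159.3849 + 10·4842.7681 = 126587.0659.
Posterior mean = (μ₀/σ₀² + n·x̄/σ²)/(1/σ₀² + n/σ²) = (σ²·μ₀ + σ₀²·n·x̄)/(σ² + n·σ₀²) = (78159.3849·290.02 + 4842.7681·2997.33)/126587.0659 = 37183158.917871/126587.0659 = 293.7358.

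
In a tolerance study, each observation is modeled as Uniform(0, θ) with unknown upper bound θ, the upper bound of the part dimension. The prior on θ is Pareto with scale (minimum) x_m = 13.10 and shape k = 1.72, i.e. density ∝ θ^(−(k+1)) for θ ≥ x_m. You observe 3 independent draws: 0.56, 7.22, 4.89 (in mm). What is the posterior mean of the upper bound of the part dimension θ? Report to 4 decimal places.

A Pareto(scale x_m, shape k) prior on the upper bound θ of Uniform(0, θ) is conjugate: posterior is Pareto(max(x_m, max xᵢ), k + n).
Sample maximum = 7.22; prior scale x_m = 13.10 → posterior scale = max = 13.10.
Posterior shape = 1.72 + 3 = 4.72.
E[θ|data] = k·x_m/(k−1) = 4.72·13.10/3.72 = 16.6215.

16.6215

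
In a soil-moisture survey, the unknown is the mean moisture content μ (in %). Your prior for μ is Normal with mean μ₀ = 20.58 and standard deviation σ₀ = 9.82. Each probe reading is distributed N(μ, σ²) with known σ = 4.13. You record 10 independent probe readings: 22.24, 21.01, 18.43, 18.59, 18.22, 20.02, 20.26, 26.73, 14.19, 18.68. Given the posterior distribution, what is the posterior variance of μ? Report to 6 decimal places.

1.676044

For Normal data with known variance σ², a Normal(μ₀, σ₀²) prior on μ is conjugate. Posterior precision = 1/σ₀² + n/σ²; posterior mean is the precision-weighted average of μ₀ and x̄.
σ₀² = 9.82² = 96.4324, σ² = 4.13² = 17.0569; σ² + n·σ₀² = 17.0569 + 10·96.4324 = 981.3809.
Posterior precision = 1/σ₀² + n/σ² = 1/96.4324 + 10/17.0569 = (σ² + n·σ₀²)/(σ₀²σ²) = 981.3809/(96.4324·17.0569); posterior variance σₙ² = σ₀²σ²/(σ² + n·σ₀²) = 96.4324·17.0569/981.3809 = 1.676044.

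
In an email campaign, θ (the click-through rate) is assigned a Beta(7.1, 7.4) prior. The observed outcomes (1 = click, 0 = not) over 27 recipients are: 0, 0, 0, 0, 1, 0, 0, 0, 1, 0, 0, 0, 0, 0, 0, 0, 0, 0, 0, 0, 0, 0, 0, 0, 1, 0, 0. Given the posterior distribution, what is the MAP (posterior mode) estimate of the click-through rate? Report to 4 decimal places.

0.2304

The Beta prior is conjugate to a Binomial/Bernoulli likelihood; the update adds successes to α and failures to β.
Posterior: Beta(α+k, β+n−k) = Beta(7.1+3, 7.4+24) = Beta(10.1, 31.4).
Mode of Beta(a,b) for a,b>1 is (a−1)/(a+b−2) = 9.1/39.5 = 0.2304.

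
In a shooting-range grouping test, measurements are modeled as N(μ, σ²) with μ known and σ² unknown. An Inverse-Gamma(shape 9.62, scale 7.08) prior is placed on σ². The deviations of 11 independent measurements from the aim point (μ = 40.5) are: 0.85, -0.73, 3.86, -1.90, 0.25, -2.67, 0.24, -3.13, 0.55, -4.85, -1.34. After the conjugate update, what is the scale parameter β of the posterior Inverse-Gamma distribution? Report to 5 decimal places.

With known mean μ and an Inverse-Gamma(α, β) prior on σ², the Normal likelihood is conjugate: posterior is Inv-Gamma(α + n/2, β + Σ(xᵢ−μ)²/2).
Σ(xᵢ−μ)² = (0.85)² + (-0.73)² + (3.86)² + (-1.90)² + (0.25)² + (-2.67)² + (0.24)² + (-3.13)² + (0.55)² + (-4.85)² + (-1.34)² = 62.4315.
Posterior: Inv-Gamma(9.62 + 11/2, 7.08 + 62.4315/2) = Inv-Gamma(15.12, 38.29575).
Posterior β = 38.29575.

38.29575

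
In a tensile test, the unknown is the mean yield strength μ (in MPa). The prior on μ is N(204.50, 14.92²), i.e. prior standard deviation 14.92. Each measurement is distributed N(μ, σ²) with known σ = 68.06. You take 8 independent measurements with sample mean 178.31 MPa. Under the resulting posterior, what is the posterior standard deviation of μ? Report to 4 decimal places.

For Normal data with known variance σ², a Normal(μ₀, σ₀²) prior on μ is conjugate. Posterior precision = 1/σ₀² + n/σ²; posterior mean is the precision-weighted average of μ₀ and x̄.
σ₀² = 14.92² = 222.6064, σ² = 68.06² = 4632.1636; σ² + n·σ₀² = 4632.1636 + 8·222.6064 = 6413.0148.
Posterior precision = 1/σ₀² + n/σ² = 1/222.6064 + 8/4632.1636 = (σ² + n·σ₀²)/(σ₀²σ²) = 6413.0148/(222.6064·4632.1636); posterior variance σₙ² = σ₀²σ²/(σ² + n·σ₀²) = 222.6064·4632.1636/6413.0148 = 160.790096.
Posterior SD = √σₙ² = √(222.6064·4632.1636/6413.0148) = 12.6803.

12.6803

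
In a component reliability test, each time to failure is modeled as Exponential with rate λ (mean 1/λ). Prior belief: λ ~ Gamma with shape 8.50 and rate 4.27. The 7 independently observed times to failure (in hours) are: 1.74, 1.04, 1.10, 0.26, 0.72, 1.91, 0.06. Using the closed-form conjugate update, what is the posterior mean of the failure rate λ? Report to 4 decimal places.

1.3964

With a Gamma(shape α, rate β) prior on the exponential rate λ, the posterior after n observations with total T = Σxᵢ is Gamma(α+n, β+T).
Sum of observations T = 6.83 hours; n = 7.
Posterior: Gamma(8.50+7, 4.27+6.83) = Gamma(15.50, 11.10).
Posterior mean of λ = α/β = 15.50/11.10 = 1.3964.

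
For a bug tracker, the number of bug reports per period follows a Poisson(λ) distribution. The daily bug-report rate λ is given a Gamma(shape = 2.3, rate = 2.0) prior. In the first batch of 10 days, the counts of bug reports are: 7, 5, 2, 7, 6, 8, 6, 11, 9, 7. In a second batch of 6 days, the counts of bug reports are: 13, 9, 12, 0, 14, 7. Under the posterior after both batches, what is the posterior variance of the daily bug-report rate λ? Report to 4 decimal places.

0.3867

With a Gamma(shape α, rate β) prior, the Poisson likelihood is conjugate: the posterior is Gamma(α + ΣXᵢ, β + n).
Batch 1: sum of counts S = 68 over n = 10 days.
After batch 1: Gamma(α+S, β+n) = Gamma(2.3+68, 2.0+10) = Gamma(70.3, 12.0).
Batch 2: sum of counts S = 55 over n = 6 days.
After batch 2: Gamma(α+S, β+n) = Gamma(70.3+55, 12.0+6) = Gamma(125.3, 18.0).
Var = α/β² = 125.3/18.0² = 0.3867.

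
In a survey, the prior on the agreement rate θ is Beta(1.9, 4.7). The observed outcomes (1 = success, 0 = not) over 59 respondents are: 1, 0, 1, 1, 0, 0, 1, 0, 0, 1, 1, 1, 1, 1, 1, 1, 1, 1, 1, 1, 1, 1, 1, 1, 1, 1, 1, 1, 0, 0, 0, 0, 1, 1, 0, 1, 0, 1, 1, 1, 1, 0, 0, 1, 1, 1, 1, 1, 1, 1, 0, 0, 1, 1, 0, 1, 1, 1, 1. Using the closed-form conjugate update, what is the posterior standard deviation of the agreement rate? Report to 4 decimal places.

0.0569

The Beta prior is conjugate to a Binomial/Bernoulli likelihood; the update adds successes to α and failures to β.
Posterior: Beta(α+k, β+n−k) = Beta(1.9+43, 4.7+16) = Beta(44.9, 20.7).
Var = αβ/((α+β)²(α+β+1)) = 44.9·20.7/(65.6²·66.6) = 0.00324291; SD = √0.00324291 = 0.0569.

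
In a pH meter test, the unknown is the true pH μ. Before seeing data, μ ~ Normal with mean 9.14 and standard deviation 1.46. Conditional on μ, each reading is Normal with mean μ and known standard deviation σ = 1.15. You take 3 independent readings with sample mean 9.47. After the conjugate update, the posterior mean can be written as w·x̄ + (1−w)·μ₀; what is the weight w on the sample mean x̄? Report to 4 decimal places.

0.8286

For Normal data with known variance σ², a Normal(μ₀, σ₀²) prior on μ is conjugate. Posterior precision = 1/σ₀² + n/σ²; posterior mean is the precision-weighted average of μ₀ and x̄.
σ₀² = 1.46² = 2.1316, σ² = 1.15² = 1.3225. Prior precision 1/σ₀² = 1/2.1316; data precision n/σ² = 3/1.3225.
w = (n/σ²)/(1/σ₀² + n/σ²) = n·σ₀²/(σ² + n·σ₀²) = 3·2.1316/(1.3225 + 3·2.1316) = 6.3948/7.7173 = 0.8286.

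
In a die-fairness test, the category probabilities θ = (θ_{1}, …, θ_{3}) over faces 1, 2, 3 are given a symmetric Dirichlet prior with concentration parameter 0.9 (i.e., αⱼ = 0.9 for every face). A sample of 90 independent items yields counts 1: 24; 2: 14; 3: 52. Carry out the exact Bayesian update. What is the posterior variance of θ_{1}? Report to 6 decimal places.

The Dirichlet prior is conjugate to the Multinomial likelihood: each posterior αⱼ = prior αⱼ + observed count nⱼ.
Posterior concentration: (24.9, 14.9, 52.9), total = 92.7.
Var[θ_j] = α_j(Σα−α_j)/((Σα)²(Σα+1)) = 24.9·67.8/(92.7²·93.7) = 0.002097.

0.002097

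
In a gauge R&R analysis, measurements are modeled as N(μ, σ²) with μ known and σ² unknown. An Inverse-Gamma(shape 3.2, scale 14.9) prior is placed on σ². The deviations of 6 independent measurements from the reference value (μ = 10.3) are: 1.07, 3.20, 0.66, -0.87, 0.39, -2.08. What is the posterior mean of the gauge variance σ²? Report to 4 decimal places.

4.5054

With known mean μ and an Inverse-Gamma(α, β) prior on σ², the Normal likelihood is conjugate: posterior is Inv-Gamma(α + n/2, β + Σ(xᵢ−μ)²/2).
Σ(xᵢ−μ)² = (1.07)² + (3.20)² + (0.66)² + (-0.87)² + (0.39)² + (-2.08)² = 17.0559.
Posterior: Inv-Gamma(3.2 + 6/2, 14.9 + 17.0559/2) = Inv-Gamma(6.20, 23.42795).
E[σ²|data] = β/(α−1) = 23.42795/5.20 = 4.5054.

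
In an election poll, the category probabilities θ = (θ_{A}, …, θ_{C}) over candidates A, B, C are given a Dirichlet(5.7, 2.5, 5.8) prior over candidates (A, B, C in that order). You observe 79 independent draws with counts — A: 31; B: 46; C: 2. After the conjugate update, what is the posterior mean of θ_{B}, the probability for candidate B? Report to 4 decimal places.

The Dirichlet prior is conjugate to the Multinomial likelihood: each posterior αⱼ = prior αⱼ + observed count nⱼ.
Posterior concentration: (36.7, 48.5, 7.8), total = 93.0.
E[θ_{B}|data] = α_{B}/Σα = 48.5/93.0 = 0.5215.

0.5215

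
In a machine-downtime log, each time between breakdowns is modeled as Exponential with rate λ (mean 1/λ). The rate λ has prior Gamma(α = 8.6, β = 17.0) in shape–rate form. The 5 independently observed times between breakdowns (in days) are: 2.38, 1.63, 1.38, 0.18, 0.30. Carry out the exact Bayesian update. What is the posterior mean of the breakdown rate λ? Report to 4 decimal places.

With a Gamma(shape α, rate β) prior on the exponential rate λ, the posterior after n observations with total T = Σxᵢ is Gamma(α+n, β+T).
Sum of observations T = 5.87 days; n = 5.
Posterior: Gamma(8.6+5, 17.0+5.87) = Gamma(13.6, 22.87).
Posterior mean of λ = α/β = 13.6/22.87 = 0.5947.

0.5947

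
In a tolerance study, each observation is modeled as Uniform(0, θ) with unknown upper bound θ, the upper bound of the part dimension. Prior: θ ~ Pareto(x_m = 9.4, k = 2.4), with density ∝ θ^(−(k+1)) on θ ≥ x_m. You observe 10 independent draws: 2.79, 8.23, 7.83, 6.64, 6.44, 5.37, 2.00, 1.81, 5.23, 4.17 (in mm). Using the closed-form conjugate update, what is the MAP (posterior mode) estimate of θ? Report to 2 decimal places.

A Pareto(scale x_m, shape k) prior on the upper bound θ of Uniform(0, θ) is conjugate: posterior is Pareto(max(x_m, max xᵢ), k + n).
Sample maximum = 8.23; prior scale x_m = 9.4 → posterior scale = max = 9.40.
Posterior shape = 2.4 + 10 = 12.4.
The Pareto density is decreasing on [x_m, ∞), so the mode is x_m = 9.40.

9.40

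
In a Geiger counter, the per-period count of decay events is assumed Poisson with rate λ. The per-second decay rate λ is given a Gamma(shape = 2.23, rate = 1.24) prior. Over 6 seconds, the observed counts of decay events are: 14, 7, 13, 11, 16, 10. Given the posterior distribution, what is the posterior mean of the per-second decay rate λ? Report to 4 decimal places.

With a Gamma(shape α, rate β) prior, the Poisson likelihood is conjugate: the posterior is Gamma(α + ΣXᵢ, β + n).
Sum of counts S = 71 over n = 6 seconds.
Posterior: Gamma(α+S, β+n) = Gamma(2.23+71, 1.24+6) = Gamma(73.23, 7.24).
Posterior mean = α/β = 73.23/7.24 = 10.1146.

10.1146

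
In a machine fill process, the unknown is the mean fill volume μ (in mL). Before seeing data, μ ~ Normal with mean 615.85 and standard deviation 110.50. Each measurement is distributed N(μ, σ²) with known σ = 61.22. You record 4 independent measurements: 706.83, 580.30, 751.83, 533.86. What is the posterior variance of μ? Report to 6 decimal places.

For Normal data with known variance σ², a Normal(μ₀, σ₀²) prior on μ is conjugate. Posterior precision = 1/σ₀² + n/σ²; posterior mean is the precision-weighted average of μ₀ and x̄.
σ₀² = 110.50² = 12210.25, σ² = 61.22² = 3747.8884; σ² + n·σ₀² = 3747.8884 + 4·12210.25 = 52588.8884.
Posterior precision = 1/σ₀² + n/σ² = 1/12210.25 + 4/3747.8884 = (σ² + n·σ₀²)/(σ₀²σ²) = 52588.8884/(12210.25·3747.8884); posterior variance σₙ² = σ₀²σ²/(σ² + n·σ₀²) = 12210.25·3747.8884/52588.8884 = 870.196266.

870.196266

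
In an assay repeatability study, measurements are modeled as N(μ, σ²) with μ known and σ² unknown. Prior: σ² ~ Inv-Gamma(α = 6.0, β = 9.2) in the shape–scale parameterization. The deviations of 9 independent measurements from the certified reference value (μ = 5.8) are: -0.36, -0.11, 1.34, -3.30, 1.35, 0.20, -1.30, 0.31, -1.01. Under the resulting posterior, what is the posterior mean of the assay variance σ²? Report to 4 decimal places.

1.8893

With known mean μ and an Inverse-Gamma(α, β) prior on σ², the Normal likelihood is conjugate: posterior is Inv-Gamma(α + n/2, β + Σ(xᵢ−μ)²/2).
Σ(xᵢ−μ)² = (-0.36)² + (-0.11)² + (1.34)² + (-3.30)² + (1.35)² + (0.20)² + (-1.30)² + (0.31)² + (-1.01)² = 17.4960.
Posterior: Inv-Gamma(6.0 + 9/2, 9.2 + 17.4960/2) = Inv-Gamma(10.50, 17.94800).
E[σ²|data] = β/(α−1) = 17.94800/9.50 = 1.8893.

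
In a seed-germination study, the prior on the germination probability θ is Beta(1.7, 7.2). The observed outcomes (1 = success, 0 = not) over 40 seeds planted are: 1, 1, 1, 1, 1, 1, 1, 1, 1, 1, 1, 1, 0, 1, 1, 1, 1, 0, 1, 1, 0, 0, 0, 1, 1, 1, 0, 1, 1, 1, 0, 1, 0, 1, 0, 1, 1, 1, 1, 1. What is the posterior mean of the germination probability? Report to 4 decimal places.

0.6687

The Beta prior is conjugate to a Binomial/Bernoulli likelihood; the update adds successes to α and failures to β.
Posterior: Beta(α+k, β+n−k) = Beta(1.7+31, 7.2+9) = Beta(32.7, 16.2).
Posterior mean = α/(α+β) = 32.7/48.9 = 0.6687.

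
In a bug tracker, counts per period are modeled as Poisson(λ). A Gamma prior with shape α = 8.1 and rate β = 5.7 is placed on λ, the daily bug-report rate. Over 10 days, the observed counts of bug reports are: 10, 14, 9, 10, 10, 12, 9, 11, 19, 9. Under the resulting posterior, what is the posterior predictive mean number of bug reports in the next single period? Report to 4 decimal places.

With a Gamma(shape α, rate β) prior, the Poisson likelihood is conjugate: the posterior is Gamma(α + ΣXᵢ, β + n).
Sum of counts S = 113 over n = 10 days.
Posterior: Gamma(α+S, β+n) = Gamma(8.1+113, 5.7+10) = Gamma(121.1, 15.7).
The predictive distribution for one future period is NegBinom with mean α/β = 7.7134.

7.7134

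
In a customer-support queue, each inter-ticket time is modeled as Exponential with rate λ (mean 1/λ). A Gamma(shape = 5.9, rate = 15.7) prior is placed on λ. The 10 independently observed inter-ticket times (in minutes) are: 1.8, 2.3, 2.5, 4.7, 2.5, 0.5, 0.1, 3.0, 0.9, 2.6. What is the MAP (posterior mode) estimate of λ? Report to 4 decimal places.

With a Gamma(shape α, rate β) prior on the exponential rate λ, the posterior after n observations with total T = Σxᵢ is Gamma(α+n, β+T).
Sum of observations T = 20.9 minutes; n = 10.
Posterior: Gamma(5.9+10, 15.7+20.9) = Gamma(15.9, 36.6).
Mode = (α−1)/β = 0.4071.

0.4071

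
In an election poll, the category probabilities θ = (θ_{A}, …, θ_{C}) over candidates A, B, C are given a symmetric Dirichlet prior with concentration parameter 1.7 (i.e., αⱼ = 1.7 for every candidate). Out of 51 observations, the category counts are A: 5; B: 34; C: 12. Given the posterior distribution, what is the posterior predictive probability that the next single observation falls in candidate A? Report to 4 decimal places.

The Dirichlet prior is conjugate to the Multinomial likelihood: each posterior αⱼ = prior αⱼ + observed count nⱼ.
Posterior concentration: (6.7, 35.7, 13.7), total = 56.1.
P(next = A | data) = α_{A}/Σα = 0.1194.

0.1194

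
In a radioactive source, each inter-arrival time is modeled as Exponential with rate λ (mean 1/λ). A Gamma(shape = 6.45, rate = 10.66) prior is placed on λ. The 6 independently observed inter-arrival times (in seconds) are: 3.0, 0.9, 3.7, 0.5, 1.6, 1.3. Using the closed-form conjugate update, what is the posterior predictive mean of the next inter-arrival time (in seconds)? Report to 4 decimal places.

1.8917

With a Gamma(shape α, rate β) prior on the exponential rate λ, the posterior after n observations with total T = Σxᵢ is Gamma(α+n, β+T).
Sum of observations T = 11.0 seconds; n = 6.
Posterior: Gamma(6.45+6, 10.66+11.0) = Gamma(12.45, 21.66).
The predictive distribution for the next observation is Lomax; its mean is β/(α−1) = 21.66/11.45 = 1.8917.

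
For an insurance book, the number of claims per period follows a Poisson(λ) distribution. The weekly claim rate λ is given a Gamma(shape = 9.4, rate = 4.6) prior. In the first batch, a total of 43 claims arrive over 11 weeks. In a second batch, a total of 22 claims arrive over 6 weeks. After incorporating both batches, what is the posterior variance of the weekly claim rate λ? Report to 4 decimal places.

0.1595

With a Gamma(shape α, rate β) prior, the Poisson likelihood is conjugate: the posterior is Gamma(α + ΣXᵢ, β + n).
After batch 1: Gamma(α+S, β+n) = Gamma(9.4+43, 4.6+11) = Gamma(52.4, 15.6).
After batch 2: Gamma(α+S, β+n) = Gamma(52.4+22, 15.6+6) = Gamma(74.4, 21.6).
Var = α/β² = 74.4/21.6² = 0.1595.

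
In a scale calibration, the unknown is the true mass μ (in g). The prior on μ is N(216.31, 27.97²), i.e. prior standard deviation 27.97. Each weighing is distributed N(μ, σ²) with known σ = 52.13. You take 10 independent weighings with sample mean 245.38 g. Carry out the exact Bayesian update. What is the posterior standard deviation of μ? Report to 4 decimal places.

For Normal data with known variance σ², a Normal(μ₀, σ₀²) prior on μ is conjugate. Posterior precision = 1/σ₀² + n/σ²; posterior mean is the precision-weighted average of μ₀ and x̄.
σ₀² = 27.97² = 782.3209, σ² = 52.13² = 2717.5369; σ² + n·σ₀² = 2717.5369 + 10·782.3209 = 10540.7459.
Posterior precision = 1/σ₀² + n/σ² = 1/782.3209 + 10/2717.5369 = (σ² + n·σ₀²)/(σ₀²σ²) = 10540.7459/(782.3209·2717.5369); posterior variance σₙ² = σ₀²σ²/(σ² + n·σ₀²) = 782.3209·2717.5369/10540.7459 = 201.692170.
Posterior SD = √σₙ² = √(782.3209·2717.5369/10540.7459) = 14.2018.

14.2018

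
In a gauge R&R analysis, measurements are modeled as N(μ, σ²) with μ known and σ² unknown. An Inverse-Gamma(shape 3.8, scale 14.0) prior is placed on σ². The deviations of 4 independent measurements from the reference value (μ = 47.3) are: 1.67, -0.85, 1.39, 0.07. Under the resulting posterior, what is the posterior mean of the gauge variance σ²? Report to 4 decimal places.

3.4842

With known mean μ and an Inverse-Gamma(α, β) prior on σ², the Normal likelihood is conjugate: posterior is Inv-Gamma(α + n/2, β + Σ(xᵢ−μ)²/2).
Σ(xᵢ−μ)² = (1.67)² + (-0.85)² + (1.39)² + (0.07)² = 5.4484.
Posterior: Inv-Gamma(3.8 + 4/2, 14.0 + 5.4484/2) = Inv-Gamma(5.80, 16.72420).
E[σ²|data] = β/(α−1) = 16.72420/4.80 = 3.4842.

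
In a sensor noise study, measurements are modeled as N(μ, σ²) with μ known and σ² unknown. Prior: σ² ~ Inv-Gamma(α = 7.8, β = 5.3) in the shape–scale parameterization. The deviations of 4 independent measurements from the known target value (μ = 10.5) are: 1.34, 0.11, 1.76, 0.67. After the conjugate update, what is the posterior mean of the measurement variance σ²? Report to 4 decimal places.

0.9065

With known mean μ and an Inverse-Gamma(α, β) prior on σ², the Normal likelihood is conjugate: posterior is Inv-Gamma(α + n/2, β + Σ(xᵢ−μ)²/2).
Σ(xᵢ−μ)² = (1.34)² + (0.11)² + (1.76)² + (0.67)² = 5.3542.
Posterior: Inv-Gamma(7.8 + 4/2, 5.3 + 5.3542/2) = Inv-Gamma(9.80, 7.97710).
E[σ²|data] = β/(α−1) = 7.97710/8.80 = 0.9065.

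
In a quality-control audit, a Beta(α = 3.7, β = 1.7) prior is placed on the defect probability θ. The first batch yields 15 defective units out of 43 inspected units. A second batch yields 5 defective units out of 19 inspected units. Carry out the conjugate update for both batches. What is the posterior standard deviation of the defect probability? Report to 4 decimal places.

0.0577

The Beta prior is conjugate to a Binomial/Bernoulli likelihood; the update adds successes to α and failures to β.
After batch 1: Beta(3.7+15, 1.7+28) = Beta(18.7, 29.7).
After batch 2: Beta(18.7+5, 29.7+14) = Beta(23.7, 43.7).
Var = αβ/((α+β)²(α+β+1)) = 23.7·43.7/(67.4²·68.4) = 0.00333314; SD = √0.00333314 = 0.0577.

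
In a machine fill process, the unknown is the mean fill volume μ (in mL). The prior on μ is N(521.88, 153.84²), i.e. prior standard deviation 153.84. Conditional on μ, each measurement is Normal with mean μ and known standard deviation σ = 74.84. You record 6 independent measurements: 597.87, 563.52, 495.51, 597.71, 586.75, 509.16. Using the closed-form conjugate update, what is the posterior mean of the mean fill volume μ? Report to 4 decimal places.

For Normal data with known variance σ², a Normal(μ₀, σ₀²) prior on μ is conjugate. Posterior precision = 1/σ₀² + n/σ²; posterior mean is the precision-weighted average of μ₀ and x̄.
Σxᵢ = 597.87 + 563.52 + 495.51 + 597.71 + 586.75 + 509.16 = 3350.52, so n·x̄ = 3350.52.
σ₀² = 153.84² = 23666.7456, σ² = 74.84² = 5601.0256; σ² + n·σ₀² = 5601.0256 + 6·23666.7456 = 147601.4992.
Posterior mean = (μ₀/σ₀² + n·x̄/σ²)/(1/σ₀² + n/σ²) = (σ²·μ₀ + σ₀²·n·x̄)/(σ² + n·σ₀²) = (5601.0256·521.88 + 23666.7456·3350.52)/147601.4992 = 82218967.70784/147601.4992 = 557.0334.

557.0334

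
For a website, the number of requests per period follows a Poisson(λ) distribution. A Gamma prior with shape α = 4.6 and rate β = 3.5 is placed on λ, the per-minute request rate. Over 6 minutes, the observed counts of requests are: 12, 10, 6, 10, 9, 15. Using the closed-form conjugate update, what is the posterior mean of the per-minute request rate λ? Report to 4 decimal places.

7.0105

With a Gamma(shape α, rate β) prior, the Poisson likelihood is conjugate: the posterior is Gamma(α + ΣXᵢ, β + n).
Sum of counts S = 62 over n = 6 minutes.
Posterior: Gamma(α+S, β+n) = Gamma(4.6+62, 3.5+6) = Gamma(66.6, 9.5).
Posterior mean = α/β = 66.6/9.5 = 7.0105.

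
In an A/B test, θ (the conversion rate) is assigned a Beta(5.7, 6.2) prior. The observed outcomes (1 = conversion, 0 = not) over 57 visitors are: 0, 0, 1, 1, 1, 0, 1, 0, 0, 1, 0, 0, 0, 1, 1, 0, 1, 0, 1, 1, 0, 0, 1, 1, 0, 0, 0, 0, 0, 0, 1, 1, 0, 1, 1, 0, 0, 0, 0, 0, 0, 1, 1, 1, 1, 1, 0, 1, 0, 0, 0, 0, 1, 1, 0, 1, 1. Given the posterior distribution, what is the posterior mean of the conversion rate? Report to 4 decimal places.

The Beta prior is conjugate to a Binomial/Bernoulli likelihood; the update adds successes to α and failures to β.
Posterior: Beta(α+k, β+n−k) = Beta(5.7+26, 6.2+31) = Beta(31.7, 37.2).
Posterior mean = α/(α+β) = 31.7/68.9 = 0.4601.

0.4601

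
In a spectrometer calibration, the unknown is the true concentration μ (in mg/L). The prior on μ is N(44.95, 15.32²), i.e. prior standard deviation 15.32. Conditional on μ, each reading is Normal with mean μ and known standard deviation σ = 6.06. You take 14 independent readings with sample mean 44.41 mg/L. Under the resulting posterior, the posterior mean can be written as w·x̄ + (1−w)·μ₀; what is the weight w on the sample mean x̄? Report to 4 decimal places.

For Normal data with known variance σ², a Normal(μ₀, σ₀²) prior on μ is conjugate. Posterior precision = 1/σ₀² + n/σ²; posterior mean is the precision-weighted average of μ₀ and x̄.
σ₀² = 15.32² = 234.7024, σ² = 6.06² = 36.7236. Prior precision 1/σ₀² = 1/234.7024; data precision n/σ² = 14/36.7236.
w = (n/σ²)/(1/σ₀² + n/σ²) = n·σ₀²/(σ² + n·σ₀²) = 14·234.7024/(36.7236 + 14·234.7024) = 3285.8336/3322.5572 = 0.9889.

0.9889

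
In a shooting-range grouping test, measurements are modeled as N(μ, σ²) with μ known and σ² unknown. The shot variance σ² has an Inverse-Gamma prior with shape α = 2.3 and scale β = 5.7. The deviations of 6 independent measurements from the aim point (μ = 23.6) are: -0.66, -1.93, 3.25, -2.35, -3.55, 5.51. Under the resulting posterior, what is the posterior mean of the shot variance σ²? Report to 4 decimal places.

8.6754

With known mean μ and an Inverse-Gamma(α, β) prior on σ², the Normal likelihood is conjugate: posterior is Inv-Gamma(α + n/2, β + Σ(xᵢ−μ)²/2).
Σ(xᵢ−μ)² = (-0.66)² + (-1.93)² + (3.25)² + (-2.35)² + (-3.55)² + (5.51)² = 63.2081.
Posterior: Inv-Gamma(2.3 + 6/2, 5.7 + 63.2081/2) = Inv-Gamma(5.30, 37.30405).
E[σ²|data] = β/(α−1) = 37.30405/4.30 = 8.6754.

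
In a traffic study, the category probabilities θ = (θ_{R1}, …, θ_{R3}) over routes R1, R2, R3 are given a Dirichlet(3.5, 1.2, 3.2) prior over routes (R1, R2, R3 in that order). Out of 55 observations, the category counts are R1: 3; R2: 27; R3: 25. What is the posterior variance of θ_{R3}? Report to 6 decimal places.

The Dirichlet prior is conjugate to the Multinomial likelihood: each posterior αⱼ = prior αⱼ + observed count nⱼ.
Posterior concentration: (6.5, 28.2, 28.2), total = 62.9.
Var[θ_j] = α_j(Σα−α_j)/((Σα)²(Σα+1)) = 28.2·34.7/(62.9²·63.9) = 0.003871.

0.003871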